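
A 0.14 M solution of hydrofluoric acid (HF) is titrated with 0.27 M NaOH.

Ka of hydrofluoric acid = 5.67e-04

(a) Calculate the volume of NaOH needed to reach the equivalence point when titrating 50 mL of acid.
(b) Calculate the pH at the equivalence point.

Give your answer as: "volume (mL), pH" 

moles acid = 0.14 × 50/1000 = 0.007 mol; V_base = moles/0.27 × 1000 = 25.9 mL. At equivalence only the conjugate base is present: [A⁻] = 0.007/0.076 = 9.2195e-02 M. Kb = Kw/Ka = 1.76e-11; [OH⁻] = √(Kb × [A⁻]) = 1.2752e-06; pOH = 5.89; pH = 14 - pOH = 8.11.

V = 25.9 mL, pH = 8.11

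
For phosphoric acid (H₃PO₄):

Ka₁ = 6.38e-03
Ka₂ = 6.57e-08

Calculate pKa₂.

pKa₂ = -log(Ka₂) = -log(6.57e-08) = 7.18.

pK_{a2} = 7.18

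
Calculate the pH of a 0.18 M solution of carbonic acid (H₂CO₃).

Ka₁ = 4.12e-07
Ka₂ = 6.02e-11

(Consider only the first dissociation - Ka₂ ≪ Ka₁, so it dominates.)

First dissociation dominates. From Ka₁ = [H⁺][HA⁻]/[H₂A], x² + Ka₁·x − Ka₁·C = 0 with C = 0.18 M and Ka₁ = 4.12e-07. Solving: [H⁺] = (−Ka₁ + √(Ka₁² + 4·Ka₁·C)) / 2 = 2.7212e-04 M. pH = -log(2.7212e-04) = 3.57.

pH = 3.57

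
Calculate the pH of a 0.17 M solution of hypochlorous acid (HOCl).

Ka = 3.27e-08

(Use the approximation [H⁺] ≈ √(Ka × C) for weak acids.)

[H⁺] = √(Ka × C) = √(3.27e-08 × 0.17) = 7.4559e-05. pH = -log(7.4559e-05)

pH = 4.13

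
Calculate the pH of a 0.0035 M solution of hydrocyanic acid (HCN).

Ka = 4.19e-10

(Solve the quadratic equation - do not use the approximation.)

x² + Ka×x - Ka×C = 0. Using quadratic formula: [H⁺] = 1.2108e-06

pH = 5.92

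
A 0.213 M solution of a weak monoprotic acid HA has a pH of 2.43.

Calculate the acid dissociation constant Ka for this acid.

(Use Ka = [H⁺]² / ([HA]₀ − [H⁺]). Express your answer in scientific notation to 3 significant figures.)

[H⁺] = 10^(−pH) = 10^(−2.43) = 3.715e-03 M. For HA ⇌ H⁺ + A⁻, Ka = [H⁺][A⁻]/[HA] = [H⁺]² / ([HA]₀ − [H⁺]) = (3.715e-03)² / (0.213 − 3.715e-03) = 6.60e-05.

K_a = 6.60e-05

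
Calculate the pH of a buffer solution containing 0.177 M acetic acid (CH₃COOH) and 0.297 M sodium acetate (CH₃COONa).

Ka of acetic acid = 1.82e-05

pKa = -log(1.82e-05) = 4.74. pH = pKa + log([A⁻]/[HA]) = 4.74 + log(0.297/0.177)

pH = 4.96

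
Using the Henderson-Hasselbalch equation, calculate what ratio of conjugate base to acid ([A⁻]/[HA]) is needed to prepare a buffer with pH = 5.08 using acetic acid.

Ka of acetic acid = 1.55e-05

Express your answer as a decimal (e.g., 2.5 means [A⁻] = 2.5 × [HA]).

pKa = -log(1.55e-05) = 4.8097. pH = pKa + log([A⁻]/[HA]), so log([A⁻]/[HA]) = pH − pKa = 5.08 − 4.8097 = 0.2703. [A⁻]/[HA] = 10^(0.2703) = 1.86

[A⁻]/[HA] = 1.86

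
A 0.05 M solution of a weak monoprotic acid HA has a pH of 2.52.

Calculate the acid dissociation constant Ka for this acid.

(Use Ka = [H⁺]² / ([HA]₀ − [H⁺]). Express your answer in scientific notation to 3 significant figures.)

[H⁺] = 10^(−pH) = 10^(−2.52) = 3.020e-03 M. For HA ⇌ H⁺ + A⁻, Ka = [H⁺][A⁻]/[HA] = [H⁺]² / ([HA]₀ − [H⁺]) = (3.020e-03)² / (0.05 − 3.020e-03) = 1.94e-04.

K_a = 1.94e-04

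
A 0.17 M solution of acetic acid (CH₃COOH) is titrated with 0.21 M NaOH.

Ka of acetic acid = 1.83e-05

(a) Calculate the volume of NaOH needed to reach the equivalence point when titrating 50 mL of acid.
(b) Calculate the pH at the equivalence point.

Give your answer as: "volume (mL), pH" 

moles acid = 0.17 × 50/1000 = 0.0085 mol; V_base = moles/0.21 × 1000 = 40.5 mL. At equivalence only the conjugate base is present: [A⁻] = 0.0085/0.090 = 9.3947e-02 M. Kb = Kw/Ka = 5.46e-10; [OH⁻] = √(Kb × [A⁻]) = 7.1650e-06; pOH = 5.14; pH = 14 - pOH = 8.86.

V = 40.5 mL, pH = 8.86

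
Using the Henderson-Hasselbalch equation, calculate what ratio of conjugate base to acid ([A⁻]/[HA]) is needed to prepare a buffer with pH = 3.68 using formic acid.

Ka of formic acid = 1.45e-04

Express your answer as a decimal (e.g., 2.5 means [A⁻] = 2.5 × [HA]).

pKa = -log(1.45e-04) = 3.8386. pH = pKa + log([A⁻]/[HA]), so log([A⁻]/[HA]) = pH − pKa = 3.68 − 3.8386 = -0.1586. [A⁻]/[HA] = 10^(-0.1586) = 0.694

[A⁻]/[HA] = 0.694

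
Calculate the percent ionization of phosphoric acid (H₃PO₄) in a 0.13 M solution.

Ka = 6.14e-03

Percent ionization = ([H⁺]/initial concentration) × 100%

Using Ka equilibrium: x² + Ka×x - Ka×C = 0. Solving: [H⁺] = 2.5349e-02. Percent = (2.5349e-02/0.13) × 100

Percent ionization = 19.5%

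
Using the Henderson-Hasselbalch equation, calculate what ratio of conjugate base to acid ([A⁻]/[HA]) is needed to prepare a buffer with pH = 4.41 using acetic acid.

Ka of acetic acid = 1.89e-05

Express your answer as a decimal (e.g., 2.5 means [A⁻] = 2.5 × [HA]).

pKa = -log(1.89e-05) = 4.7235. pH = pKa + log([A⁻]/[HA]), so log([A⁻]/[HA]) = pH − pKa = 4.41 − 4.7235 = -0.3135. [A⁻]/[HA] = 10^(-0.3135) = 0.486

[A⁻]/[HA] = 0.486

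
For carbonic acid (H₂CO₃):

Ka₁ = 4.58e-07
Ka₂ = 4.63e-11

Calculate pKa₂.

pKa₂ = -log(Ka₂) = -log(4.63e-11) = 10.33.

pK_{a2} = 10.33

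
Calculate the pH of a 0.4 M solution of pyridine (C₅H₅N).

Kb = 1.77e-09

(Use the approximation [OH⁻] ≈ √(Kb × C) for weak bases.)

[OH⁻] = √(Kb × C) = √(1.77e-09 × 0.4) = 2.6608e-05. pOH = 4.57, pH = 14 - pOH

pH = 9.43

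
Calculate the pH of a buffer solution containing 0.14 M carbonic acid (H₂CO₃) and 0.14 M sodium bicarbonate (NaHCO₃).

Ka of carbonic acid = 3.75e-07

pKa = -log(3.75e-07) = 6.43. pH = pKa + log([A⁻]/[HA]) = 6.43 + log(0.14/0.14)

pH = 6.43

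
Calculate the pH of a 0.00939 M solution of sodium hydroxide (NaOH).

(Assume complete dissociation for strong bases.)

[OH⁻] = 0.00939 M for strong base. pOH = -log[OH⁻] = 2.03, pH = 14 - pOH

pH = 11.97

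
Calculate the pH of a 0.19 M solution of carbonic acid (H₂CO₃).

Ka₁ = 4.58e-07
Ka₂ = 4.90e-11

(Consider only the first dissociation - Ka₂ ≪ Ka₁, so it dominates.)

First dissociation dominates. From Ka₁ = [H⁺][HA⁻]/[H₂A], x² + Ka₁·x − Ka₁·C = 0 with C = 0.19 M and Ka₁ = 4.58e-07. Solving: [H⁺] = (−Ka₁ + √(Ka₁² + 4·Ka₁·C)) / 2 = 2.9476e-04 M. pH = -log(2.9476e-04) = 3.53.

pH = 3.53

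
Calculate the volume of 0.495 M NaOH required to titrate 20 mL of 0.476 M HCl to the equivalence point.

At equivalence: moles acid = moles base. moles HCl = 0.476 × 20/1000 = 0.00952 mol. V_base = moles / 0.495 × 1000 = 19.2 mL.

V_{base} = 19.2 mL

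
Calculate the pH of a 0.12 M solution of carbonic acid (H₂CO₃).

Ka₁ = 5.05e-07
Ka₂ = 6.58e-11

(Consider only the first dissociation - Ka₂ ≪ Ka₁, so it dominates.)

First dissociation dominates. From Ka₁ = [H⁺][HA⁻]/[H₂A], x² + Ka₁·x − Ka₁·C = 0 with C = 0.12 M and Ka₁ = 5.05e-07. Solving: [H⁺] = (−Ka₁ + √(Ka₁² + 4·Ka₁·C)) / 2 = 2.4592e-04 M. pH = -log(2.4592e-04) = 3.61.

pH = 3.61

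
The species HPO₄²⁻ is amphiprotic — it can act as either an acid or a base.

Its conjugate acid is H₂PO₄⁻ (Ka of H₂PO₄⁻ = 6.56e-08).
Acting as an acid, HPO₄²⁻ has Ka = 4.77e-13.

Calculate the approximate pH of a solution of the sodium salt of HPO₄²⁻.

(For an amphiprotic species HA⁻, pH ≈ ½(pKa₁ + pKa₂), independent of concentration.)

pKa₁ = -log(6.56e-08) = 7.18; pKa₂ = -log(4.77e-13) = 12.32. For an amphiprotic species, pH ≈ ½(pKa₁ + pKa₂) = ½(7.18 + 12.32) = 9.75.

pH = 9.75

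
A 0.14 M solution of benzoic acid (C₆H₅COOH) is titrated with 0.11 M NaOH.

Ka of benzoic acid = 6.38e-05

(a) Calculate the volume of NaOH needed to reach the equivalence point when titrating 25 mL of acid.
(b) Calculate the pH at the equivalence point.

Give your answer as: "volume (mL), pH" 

moles acid = 0.14 × 25/1000 = 0.0035 mol; V_base = moles/0.11 × 1000 = 31.8 mL. At equivalence only the conjugate base is present: [A⁻] = 0.0035/0.057 = 6.1600e-02 M. Kb = Kw/Ka = 1.57e-10; [OH⁻] = √(Kb × [A⁻]) = 3.1073e-06; pOH = 5.51; pH = 14 - pOH = 8.49.

V = 31.8 mL, pH = 8.49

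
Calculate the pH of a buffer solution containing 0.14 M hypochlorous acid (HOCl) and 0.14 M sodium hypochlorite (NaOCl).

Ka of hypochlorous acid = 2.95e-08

pKa = -log(2.95e-08) = 7.53. pH = pKa + log([A⁻]/[HA]) = 7.53 + log(0.14/0.14)

pH = 7.53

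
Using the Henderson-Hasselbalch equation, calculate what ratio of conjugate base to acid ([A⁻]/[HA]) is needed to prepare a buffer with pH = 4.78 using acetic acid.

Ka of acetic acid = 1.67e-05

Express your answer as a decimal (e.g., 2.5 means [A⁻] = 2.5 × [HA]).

pKa = -log(1.67e-05) = 4.7773. pH = pKa + log([A⁻]/[HA]), so log([A⁻]/[HA]) = pH − pKa = 4.78 − 4.7773 = 0.0027. [A⁻]/[HA] = 10^(0.0027) = 1.01

[A⁻]/[HA] = 1.01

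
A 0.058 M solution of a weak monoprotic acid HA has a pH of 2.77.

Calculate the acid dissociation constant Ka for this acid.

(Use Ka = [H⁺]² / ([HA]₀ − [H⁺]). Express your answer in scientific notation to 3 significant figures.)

[H⁺] = 10^(−pH) = 10^(−2.77) = 1.698e-03 M. For HA ⇌ H⁺ + A⁻, Ka = [H⁺][A⁻]/[HA] = [H⁺]² / ([HA]₀ − [H⁺]) = (1.698e-03)² / (0.058 − 1.698e-03) = 5.12e-05.

K_a = 5.12e-05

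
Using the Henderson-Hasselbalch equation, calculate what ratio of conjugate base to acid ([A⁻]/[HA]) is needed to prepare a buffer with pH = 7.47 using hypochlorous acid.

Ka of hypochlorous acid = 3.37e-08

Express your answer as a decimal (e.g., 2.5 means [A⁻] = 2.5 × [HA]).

pKa = -log(3.37e-08) = 7.4724. pH = pKa + log([A⁻]/[HA]), so log([A⁻]/[HA]) = pH − pKa = 7.47 − 7.4724 = -0.0024. [A⁻]/[HA] = 10^(-0.0024) = 0.995

[A⁻]/[HA] = 0.995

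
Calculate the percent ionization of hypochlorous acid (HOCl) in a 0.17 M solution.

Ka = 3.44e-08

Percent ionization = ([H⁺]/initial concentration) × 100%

Using Ka equilibrium: x² + Ka×x - Ka×C = 0. Solving: [H⁺] = 7.6455e-05. Percent = (7.6455e-05/0.17) × 100

Percent ionization = 0.045%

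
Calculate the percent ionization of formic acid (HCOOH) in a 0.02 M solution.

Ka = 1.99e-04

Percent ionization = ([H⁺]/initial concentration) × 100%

Using Ka equilibrium: x² + Ka×x - Ka×C = 0. Solving: [H⁺] = 1.8980e-03. Percent = (1.8980e-03/0.02) × 100

Percent ionization = 9.49%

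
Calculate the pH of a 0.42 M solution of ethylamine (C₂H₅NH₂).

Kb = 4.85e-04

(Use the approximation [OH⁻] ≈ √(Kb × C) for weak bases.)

[OH⁻] = √(Kb × C) = √(4.85e-04 × 0.42) = 1.4272e-02. pOH = 1.85, pH = 14 - pOH

pH = 12.15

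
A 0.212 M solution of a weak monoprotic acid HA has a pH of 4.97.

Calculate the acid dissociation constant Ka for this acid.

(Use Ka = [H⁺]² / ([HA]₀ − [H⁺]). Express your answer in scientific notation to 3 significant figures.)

[H⁺] = 10^(−pH) = 10^(−4.97) = 1.072e-05 M. For HA ⇌ H⁺ + A⁻, Ka = [H⁺][A⁻]/[HA] = [H⁺]² / ([HA]₀ − [H⁺]) = (1.072e-05)² / (0.212 − 1.072e-05) = 5.42e-10.

K_a = 5.42e-10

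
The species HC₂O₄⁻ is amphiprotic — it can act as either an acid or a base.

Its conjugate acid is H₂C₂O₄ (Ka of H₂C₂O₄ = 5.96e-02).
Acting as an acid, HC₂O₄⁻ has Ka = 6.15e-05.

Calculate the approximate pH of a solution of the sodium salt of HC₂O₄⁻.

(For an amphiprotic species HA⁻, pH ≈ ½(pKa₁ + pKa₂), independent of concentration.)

pKa₁ = -log(5.96e-02) = 1.22; pKa₂ = -log(6.15e-05) = 4.21. For an amphiprotic species, pH ≈ ½(pKa₁ + pKa₂) = ½(1.22 + 4.21) = 2.72.

pH = 2.72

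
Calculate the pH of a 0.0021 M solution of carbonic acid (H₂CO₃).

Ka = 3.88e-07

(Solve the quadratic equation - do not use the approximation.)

x² + Ka×x - Ka×C = 0. Using quadratic formula: [H⁺] = 2.8351e-05

pH = 4.55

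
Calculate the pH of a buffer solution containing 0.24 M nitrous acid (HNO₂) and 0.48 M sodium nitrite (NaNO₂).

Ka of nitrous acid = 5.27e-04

pKa = -log(5.27e-04) = 3.28. pH = pKa + log([A⁻]/[HA]) = 3.28 + log(0.48/0.24)

pH = 3.58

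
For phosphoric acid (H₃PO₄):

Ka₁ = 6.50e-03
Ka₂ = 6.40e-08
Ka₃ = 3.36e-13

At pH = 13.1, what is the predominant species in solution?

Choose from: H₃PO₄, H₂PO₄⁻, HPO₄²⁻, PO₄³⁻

pKa₁ = 2.19, pKa₂ = 7.19, pKa₃ = 12.47. For a polyprotic acid the predominant species crosses at each pKa: below pKa_n the protonated form dominates, above it the deprotonated form does. At pH = 13.1, the predominant species is PO₄³⁻.

PO₄³⁻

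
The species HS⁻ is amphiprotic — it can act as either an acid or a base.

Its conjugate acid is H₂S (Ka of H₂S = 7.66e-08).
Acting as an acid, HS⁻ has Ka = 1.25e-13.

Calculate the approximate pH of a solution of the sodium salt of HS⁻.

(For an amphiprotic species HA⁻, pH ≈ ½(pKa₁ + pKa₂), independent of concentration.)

pKa₁ = -log(7.66e-08) = 7.12; pKa₂ = -log(1.25e-13) = 12.90. For an amphiprotic species, pH ≈ ½(pKa₁ + pKa₂) = ½(7.12 + 12.90) = 10.01.

pH = 10.01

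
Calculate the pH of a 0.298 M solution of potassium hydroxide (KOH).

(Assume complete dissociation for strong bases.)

[OH⁻] = 0.298 M for strong base. pOH = -log[OH⁻] = 0.53, pH = 14 - pOH

pH = 13.47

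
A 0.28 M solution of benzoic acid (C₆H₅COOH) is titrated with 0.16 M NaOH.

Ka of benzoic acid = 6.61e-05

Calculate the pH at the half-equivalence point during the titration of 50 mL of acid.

At half-equivalence [HA] = [A⁻], so Henderson-Hasselbalch gives pH = pKa = -log(6.61e-05) = 4.18.

pH = pKa = 4.18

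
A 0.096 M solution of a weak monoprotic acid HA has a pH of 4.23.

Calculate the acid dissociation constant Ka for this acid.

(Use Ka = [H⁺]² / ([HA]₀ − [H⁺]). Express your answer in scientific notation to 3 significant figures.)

[H⁺] = 10^(−pH) = 10^(−4.23) = 5.888e-05 M. For HA ⇌ H⁺ + A⁻, Ka = [H⁺][A⁻]/[HA] = [H⁺]² / ([HA]₀ − [H⁺]) = (5.888e-05)² / (0.096 − 5.888e-05) = 3.61e-08.

K_a = 3.61e-08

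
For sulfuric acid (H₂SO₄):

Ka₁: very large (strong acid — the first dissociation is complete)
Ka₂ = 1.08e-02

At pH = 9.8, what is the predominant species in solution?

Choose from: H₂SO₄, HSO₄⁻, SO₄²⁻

The first dissociation is complete, so H₂SO₄ itself is never the predominant species in water; pKa₂ = -log(1.08e-02) = 1.97. For a polyprotic acid the predominant species crosses at each pKa: below pKa_n the protonated form dominates, above it the deprotonated form does. At pH = 9.8, the predominant species is SO₄²⁻.

SO₄²⁻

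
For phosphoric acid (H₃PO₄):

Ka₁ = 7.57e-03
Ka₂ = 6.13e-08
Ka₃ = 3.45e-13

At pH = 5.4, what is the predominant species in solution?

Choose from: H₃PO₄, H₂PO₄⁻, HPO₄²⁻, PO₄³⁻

pKa₁ = 2.12, pKa₂ = 7.21, pKa₃ = 12.46. For a polyprotic acid the predominant species crosses at each pKa: below pKa_n the protonated form dominates, above it the deprotonated form does. At pH = 5.4, the predominant species is H₂PO₄⁻.

H₂PO₄⁻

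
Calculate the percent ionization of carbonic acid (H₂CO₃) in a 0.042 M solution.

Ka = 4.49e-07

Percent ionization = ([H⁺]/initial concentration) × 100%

Using Ka equilibrium: x² + Ka×x - Ka×C = 0. Solving: [H⁺] = 1.3710e-04. Percent = (1.3710e-04/0.042) × 100

Percent ionization = 0.326%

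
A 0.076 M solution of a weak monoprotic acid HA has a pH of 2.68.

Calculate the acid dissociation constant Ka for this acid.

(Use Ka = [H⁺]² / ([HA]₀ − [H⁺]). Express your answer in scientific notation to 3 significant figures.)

[H⁺] = 10^(−pH) = 10^(−2.68) = 2.089e-03 M. For HA ⇌ H⁺ + A⁻, Ka = [H⁺][A⁻]/[HA] = [H⁺]² / ([HA]₀ − [H⁺]) = (2.089e-03)² / (0.076 − 2.089e-03) = 5.91e-05.

K_a = 5.91e-05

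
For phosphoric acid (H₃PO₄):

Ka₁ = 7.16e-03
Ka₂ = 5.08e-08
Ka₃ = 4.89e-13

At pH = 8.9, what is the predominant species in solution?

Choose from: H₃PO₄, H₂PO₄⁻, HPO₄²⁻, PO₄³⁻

pKa₁ = 2.15, pKa₂ = 7.29, pKa₃ = 12.31. For a polyprotic acid the predominant species crosses at each pKa: below pKa_n the protonated form dominates, above it the deprotonated form does. At pH = 8.9, the predominant species is HPO₄²⁻.

HPO₄²⁻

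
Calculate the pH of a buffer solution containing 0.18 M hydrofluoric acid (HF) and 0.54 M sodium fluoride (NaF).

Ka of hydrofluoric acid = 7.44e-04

pKa = -log(7.44e-04) = 3.13. pH = pKa + log([A⁻]/[HA]) = 3.13 + log(0.54/0.18)

pH = 3.61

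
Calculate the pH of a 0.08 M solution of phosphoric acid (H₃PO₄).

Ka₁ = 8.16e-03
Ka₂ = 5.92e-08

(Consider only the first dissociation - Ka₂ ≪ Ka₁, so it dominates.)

First dissociation dominates. From Ka₁ = [H⁺][HA⁻]/[H₂A], x² + Ka₁·x − Ka₁·C = 0 with C = 0.08 M and Ka₁ = 8.16e-03. Solving: [H⁺] = (−Ka₁ + √(Ka₁² + 4·Ka₁·C)) / 2 = 2.1794e-02 M. pH = -log(2.1794e-02) = 1.66.

pH = 1.66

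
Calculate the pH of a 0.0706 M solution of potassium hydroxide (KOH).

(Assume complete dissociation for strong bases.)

[OH⁻] = 0.0706 M for strong base. pOH = -log[OH⁻] = 1.15, pH = 14 - pOH

pH = 12.85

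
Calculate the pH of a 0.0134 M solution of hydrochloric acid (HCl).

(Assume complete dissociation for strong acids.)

[H⁺] = 0.0134 M for strong acid. pH = -log[H⁺] = -log(0.0134)

pH = 1.87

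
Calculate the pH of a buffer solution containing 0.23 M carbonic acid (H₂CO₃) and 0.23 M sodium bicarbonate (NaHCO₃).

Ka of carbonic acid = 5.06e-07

pKa = -log(5.06e-07) = 6.30. pH = pKa + log([A⁻]/[HA]) = 6.30 + log(0.23/0.23)

pH = 6.30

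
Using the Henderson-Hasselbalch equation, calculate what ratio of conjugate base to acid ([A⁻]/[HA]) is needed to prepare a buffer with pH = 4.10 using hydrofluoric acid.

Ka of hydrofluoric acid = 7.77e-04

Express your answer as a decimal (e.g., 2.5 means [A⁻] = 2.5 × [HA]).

pKa = -log(7.77e-04) = 3.1096. pH = pKa + log([A⁻]/[HA]), so log([A⁻]/[HA]) = pH − pKa = 4.10 − 3.1096 = 0.9904. [A⁻]/[HA] = 10^(0.9904) = 9.78

[A⁻]/[HA] = 9.78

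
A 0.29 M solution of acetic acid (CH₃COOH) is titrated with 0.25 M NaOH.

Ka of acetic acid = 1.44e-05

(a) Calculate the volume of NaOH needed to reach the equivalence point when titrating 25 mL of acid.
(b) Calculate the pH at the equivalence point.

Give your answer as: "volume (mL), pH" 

moles acid = 0.29 × 25/1000 = 0.00725 mol; V_base = moles/0.25 × 1000 = 29.0 mL. At equivalence only the conjugate base is present: [A⁻] = 0.00725/0.054 = 1.3426e-01 M. Kb = Kw/Ka = 6.94e-10; [OH⁻] = √(Kb × [A⁻]) = 9.6559e-06; pOH = 5.02; pH = 14 - pOH = 8.98.

V = 29.0 mL, pH = 8.98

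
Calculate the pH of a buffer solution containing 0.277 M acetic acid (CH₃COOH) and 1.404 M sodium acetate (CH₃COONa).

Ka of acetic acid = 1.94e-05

pKa = -log(1.94e-05) = 4.71. pH = pKa + log([A⁻]/[HA]) = 4.71 + log(1.404/0.277)

pH = 5.42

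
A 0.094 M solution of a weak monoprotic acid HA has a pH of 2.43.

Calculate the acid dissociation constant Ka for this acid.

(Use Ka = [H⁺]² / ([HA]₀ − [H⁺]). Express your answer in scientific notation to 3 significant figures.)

[H⁺] = 10^(−pH) = 10^(−2.43) = 3.715e-03 M. For HA ⇌ H⁺ + A⁻, Ka = [H⁺][A⁻]/[HA] = [H⁺]² / ([HA]₀ − [H⁺]) = (3.715e-03)² / (0.094 − 3.715e-03) = 1.53e-04.

K_a = 1.53e-04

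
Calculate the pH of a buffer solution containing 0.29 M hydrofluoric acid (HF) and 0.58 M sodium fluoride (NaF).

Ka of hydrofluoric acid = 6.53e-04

pKa = -log(6.53e-04) = 3.19. pH = pKa + log([A⁻]/[HA]) = 3.19 + log(0.58/0.29)

pH = 3.49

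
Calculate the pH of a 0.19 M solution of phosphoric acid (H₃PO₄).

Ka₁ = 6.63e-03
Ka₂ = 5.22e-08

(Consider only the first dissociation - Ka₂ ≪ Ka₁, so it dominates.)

First dissociation dominates. From Ka₁ = [H⁺][HA⁻]/[H₂A], x² + Ka₁·x − Ka₁·C = 0 with C = 0.19 M and Ka₁ = 6.63e-03. Solving: [H⁺] = (−Ka₁ + √(Ka₁² + 4·Ka₁·C)) / 2 = 3.2332e-02 M. pH = -log(3.2332e-02) = 1.49.

pH = 1.49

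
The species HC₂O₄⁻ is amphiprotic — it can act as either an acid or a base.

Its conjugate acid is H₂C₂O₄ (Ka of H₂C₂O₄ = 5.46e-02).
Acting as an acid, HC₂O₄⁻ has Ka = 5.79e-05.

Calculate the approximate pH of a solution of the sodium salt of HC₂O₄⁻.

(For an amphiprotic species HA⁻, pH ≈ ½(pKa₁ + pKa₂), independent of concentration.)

pKa₁ = -log(5.46e-02) = 1.26; pKa₂ = -log(5.79e-05) = 4.24. For an amphiprotic species, pH ≈ ½(pKa₁ + pKa₂) = ½(1.26 + 4.24) = 2.75.

pH = 2.75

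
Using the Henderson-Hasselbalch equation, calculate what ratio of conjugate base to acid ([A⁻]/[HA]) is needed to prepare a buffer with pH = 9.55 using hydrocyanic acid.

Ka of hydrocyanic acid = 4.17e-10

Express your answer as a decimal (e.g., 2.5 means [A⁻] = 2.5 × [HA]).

pKa = -log(4.17e-10) = 9.3799. pH = pKa + log([A⁻]/[HA]), so log([A⁻]/[HA]) = pH − pKa = 9.55 − 9.3799 = 0.1701. [A⁻]/[HA] = 10^(0.1701) = 1.48

[A⁻]/[HA] = 1.48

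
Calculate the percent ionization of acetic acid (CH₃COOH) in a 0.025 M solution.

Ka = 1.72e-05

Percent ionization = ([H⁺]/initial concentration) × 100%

Using Ka equilibrium: x² + Ka×x - Ka×C = 0. Solving: [H⁺] = 6.4720e-04. Percent = (6.4720e-04/0.025) × 100

Percent ionization = 2.59%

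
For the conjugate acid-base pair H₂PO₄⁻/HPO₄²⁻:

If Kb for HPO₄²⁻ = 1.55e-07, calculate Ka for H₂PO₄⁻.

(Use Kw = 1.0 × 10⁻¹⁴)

For a conjugate pair Ka × Kb = Kw, so Ka = Kw/Kb = 1.0 × 10⁻¹⁴ / 1.55e-07 = 6.45e-08.

K_a = 6.45e-08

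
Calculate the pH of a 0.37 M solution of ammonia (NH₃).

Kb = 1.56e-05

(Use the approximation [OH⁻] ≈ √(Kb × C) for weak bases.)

[OH⁻] = √(Kb × C) = √(1.56e-05 × 0.37) = 2.4025e-03. pOH = 2.62, pH = 14 - pOH

pH = 11.38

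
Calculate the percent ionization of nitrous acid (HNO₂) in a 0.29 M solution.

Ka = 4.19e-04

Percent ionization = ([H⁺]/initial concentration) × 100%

Using Ka equilibrium: x² + Ka×x - Ka×C = 0. Solving: [H⁺] = 1.0816e-02. Percent = (1.0816e-02/0.29) × 100

Percent ionization = 3.73%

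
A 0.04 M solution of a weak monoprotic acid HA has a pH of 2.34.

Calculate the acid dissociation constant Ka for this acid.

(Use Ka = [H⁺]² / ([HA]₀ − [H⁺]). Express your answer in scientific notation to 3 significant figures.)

[H⁺] = 10^(−pH) = 10^(−2.34) = 4.571e-03 M. For HA ⇌ H⁺ + A⁻, Ka = [H⁺][A⁻]/[HA] = [H⁺]² / ([HA]₀ − [H⁺]) = (4.571e-03)² / (0.04 − 4.571e-03) = 5.90e-04.

K_a = 5.90e-04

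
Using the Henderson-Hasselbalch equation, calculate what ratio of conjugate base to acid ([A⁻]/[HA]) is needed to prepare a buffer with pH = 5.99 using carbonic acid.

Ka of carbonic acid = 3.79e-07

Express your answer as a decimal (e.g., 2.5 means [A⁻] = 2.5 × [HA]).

pKa = -log(3.79e-07) = 6.4214. pH = pKa + log([A⁻]/[HA]), so log([A⁻]/[HA]) = pH − pKa = 5.99 − 6.4214 = -0.4314. [A⁻]/[HA] = 10^(-0.4314) = 0.370

[A⁻]/[HA] = 0.370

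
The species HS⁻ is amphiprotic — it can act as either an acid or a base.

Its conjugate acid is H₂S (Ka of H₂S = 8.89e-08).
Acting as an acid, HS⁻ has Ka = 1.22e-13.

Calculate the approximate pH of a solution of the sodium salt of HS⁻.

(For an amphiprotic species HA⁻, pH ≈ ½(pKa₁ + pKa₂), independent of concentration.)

pKa₁ = -log(8.89e-08) = 7.05; pKa₂ = -log(1.22e-13) = 12.91. For an amphiprotic species, pH ≈ ½(pKa₁ + pKa₂) = ½(7.05 + 12.91) = 9.98.

pH = 9.98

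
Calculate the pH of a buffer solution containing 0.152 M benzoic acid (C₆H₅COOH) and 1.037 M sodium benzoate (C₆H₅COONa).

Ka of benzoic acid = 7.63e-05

pKa = -log(7.63e-05) = 4.12. pH = pKa + log([A⁻]/[HA]) = 4.12 + log(1.037/0.152)

pH = 4.95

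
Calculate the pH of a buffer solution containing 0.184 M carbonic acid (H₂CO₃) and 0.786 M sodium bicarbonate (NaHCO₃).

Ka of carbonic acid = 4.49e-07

pKa = -log(4.49e-07) = 6.35. pH = pKa + log([A⁻]/[HA]) = 6.35 + log(0.786/0.184)

pH = 6.98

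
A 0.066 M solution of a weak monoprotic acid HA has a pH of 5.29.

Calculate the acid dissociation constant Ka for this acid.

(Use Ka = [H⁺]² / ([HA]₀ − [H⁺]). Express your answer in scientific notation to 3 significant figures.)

[H⁺] = 10^(−pH) = 10^(−5.29) = 5.129e-06 M. For HA ⇌ H⁺ + A⁻, Ka = [H⁺][A⁻]/[HA] = [H⁺]² / ([HA]₀ − [H⁺]) = (5.129e-06)² / (0.066 − 5.129e-06) = 3.99e-10.

K_a = 3.99e-10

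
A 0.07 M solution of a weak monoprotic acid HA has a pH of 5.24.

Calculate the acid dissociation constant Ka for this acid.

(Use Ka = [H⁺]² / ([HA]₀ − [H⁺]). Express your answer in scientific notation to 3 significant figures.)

[H⁺] = 10^(−pH) = 10^(−5.24) = 5.754e-06 M. For HA ⇌ H⁺ + A⁻, Ka = [H⁺][A⁻]/[HA] = [H⁺]² / ([HA]₀ − [H⁺]) = (5.754e-06)² / (0.07 − 5.754e-06) = 4.73e-10.

K_a = 4.73e-10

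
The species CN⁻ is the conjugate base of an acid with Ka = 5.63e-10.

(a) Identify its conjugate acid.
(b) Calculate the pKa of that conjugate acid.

(a) The conjugate acid is formed by adding one H⁺ to CN⁻, giving HCN. (b) pKa = -log(Ka) = -log(5.63e-10) = 9.25.

Conjugate acid: HCN; pK_a = 9.25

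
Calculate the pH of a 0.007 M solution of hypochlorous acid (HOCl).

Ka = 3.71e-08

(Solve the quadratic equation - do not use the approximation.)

x² + Ka×x - Ka×C = 0. Using quadratic formula: [H⁺] = 1.6097e-05

pH = 4.79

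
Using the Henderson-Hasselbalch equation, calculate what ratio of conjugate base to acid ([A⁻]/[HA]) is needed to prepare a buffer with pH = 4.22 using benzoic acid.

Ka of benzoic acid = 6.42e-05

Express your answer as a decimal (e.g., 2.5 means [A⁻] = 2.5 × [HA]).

pKa = -log(6.42e-05) = 4.1925. pH = pKa + log([A⁻]/[HA]), so log([A⁻]/[HA]) = pH − pKa = 4.22 − 4.1925 = 0.0275. [A⁻]/[HA] = 10^(0.0275) = 1.07

[A⁻]/[HA] = 1.07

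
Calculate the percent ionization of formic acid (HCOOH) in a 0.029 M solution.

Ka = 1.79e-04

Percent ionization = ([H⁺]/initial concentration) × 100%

Using Ka equilibrium: x² + Ka×x - Ka×C = 0. Solving: [H⁺] = 2.1906e-03. Percent = (2.1906e-03/0.029) × 100

Percent ionization = 7.55%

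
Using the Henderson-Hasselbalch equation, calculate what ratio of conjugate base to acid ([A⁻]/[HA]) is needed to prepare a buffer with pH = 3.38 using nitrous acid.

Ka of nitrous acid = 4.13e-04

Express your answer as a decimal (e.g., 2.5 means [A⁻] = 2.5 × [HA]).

pKa = -log(4.13e-04) = 3.3840. pH = pKa + log([A⁻]/[HA]), so log([A⁻]/[HA]) = pH − pKa = 3.38 − 3.3840 = -0.0040. [A⁻]/[HA] = 10^(-0.0040) = 0.991

[A⁻]/[HA] = 0.991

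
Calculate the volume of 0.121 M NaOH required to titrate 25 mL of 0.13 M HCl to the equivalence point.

At equivalence: moles acid = moles base. moles HCl = 0.13 × 25/1000 = 0.00325 mol. V_base = moles / 0.121 × 1000 = 26.9 mL.

V_{base} = 26.9 mL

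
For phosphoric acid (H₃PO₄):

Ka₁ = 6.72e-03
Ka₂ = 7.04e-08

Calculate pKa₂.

pKa₂ = -log(Ka₂) = -log(7.04e-08) = 7.15.

pK_{a2} = 7.15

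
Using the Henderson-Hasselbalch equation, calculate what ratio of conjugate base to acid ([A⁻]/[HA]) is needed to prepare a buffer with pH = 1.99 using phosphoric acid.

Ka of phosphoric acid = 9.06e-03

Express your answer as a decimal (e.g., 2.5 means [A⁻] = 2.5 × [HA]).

pKa = -log(9.06e-03) = 2.0429. pH = pKa + log([A⁻]/[HA]), so log([A⁻]/[HA]) = pH − pKa = 1.99 − 2.0429 = -0.0529. [A⁻]/[HA] = 10^(-0.0529) = 0.885

[A⁻]/[HA] = 0.885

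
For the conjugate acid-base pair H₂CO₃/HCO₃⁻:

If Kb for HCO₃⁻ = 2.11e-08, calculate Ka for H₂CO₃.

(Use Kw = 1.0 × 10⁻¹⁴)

For a conjugate pair Ka × Kb = Kw, so Ka = Kw/Kb = 1.0 × 10⁻¹⁴ / 2.11e-08 = 4.74e-07.

K_a = 4.74e-07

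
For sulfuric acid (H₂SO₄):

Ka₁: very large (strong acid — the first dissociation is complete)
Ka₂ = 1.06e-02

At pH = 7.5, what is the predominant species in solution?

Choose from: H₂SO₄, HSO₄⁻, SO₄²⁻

The first dissociation is complete, so H₂SO₄ itself is never the predominant species in water; pKa₂ = -log(1.06e-02) = 1.97. For a polyprotic acid the predominant species crosses at each pKa: below pKa_n the protonated form dominates, above it the deprotonated form does. At pH = 7.5, the predominant species is SO₄²⁻.

SO₄²⁻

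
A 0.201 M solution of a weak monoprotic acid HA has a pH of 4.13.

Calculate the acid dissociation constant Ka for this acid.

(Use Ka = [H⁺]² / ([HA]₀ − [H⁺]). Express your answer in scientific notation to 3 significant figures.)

[H⁺] = 10^(−pH) = 10^(−4.13) = 7.413e-05 M. For HA ⇌ H⁺ + A⁻, Ka = [H⁺][A⁻]/[HA] = [H⁺]² / ([HA]₀ − [H⁺]) = (7.413e-05)² / (0.201 − 7.413e-05) = 2.74e-08.

K_a = 2.74e-08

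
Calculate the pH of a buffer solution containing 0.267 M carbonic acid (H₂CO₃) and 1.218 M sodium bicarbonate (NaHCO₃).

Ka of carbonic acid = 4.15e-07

pKa = -log(4.15e-07) = 6.38. pH = pKa + log([A⁻]/[HA]) = 6.38 + log(1.218/0.267)

pH = 7.04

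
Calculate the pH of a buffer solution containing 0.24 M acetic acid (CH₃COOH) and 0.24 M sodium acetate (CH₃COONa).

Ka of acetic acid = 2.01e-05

pKa = -log(2.01e-05) = 4.70. pH = pKa + log([A⁻]/[HA]) = 4.70 + log(0.24/0.24)

pH = 4.70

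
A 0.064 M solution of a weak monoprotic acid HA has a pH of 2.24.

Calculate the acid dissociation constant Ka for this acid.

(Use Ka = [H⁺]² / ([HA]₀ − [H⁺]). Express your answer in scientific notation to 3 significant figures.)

[H⁺] = 10^(−pH) = 10^(−2.24) = 5.754e-03 M. For HA ⇌ H⁺ + A⁻, Ka = [H⁺][A⁻]/[HA] = [H⁺]² / ([HA]₀ − [H⁺]) = (5.754e-03)² / (0.064 − 5.754e-03) = 5.69e-04.

K_a = 5.69e-04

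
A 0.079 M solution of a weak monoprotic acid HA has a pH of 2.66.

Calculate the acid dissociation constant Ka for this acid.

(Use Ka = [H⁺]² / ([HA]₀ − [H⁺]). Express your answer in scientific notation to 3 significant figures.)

[H⁺] = 10^(−pH) = 10^(−2.66) = 2.188e-03 M. For HA ⇌ H⁺ + A⁻, Ka = [H⁺][A⁻]/[HA] = [H⁺]² / ([HA]₀ − [H⁺]) = (2.188e-03)² / (0.079 − 2.188e-03) = 6.23e-05.

K_a = 6.23e-05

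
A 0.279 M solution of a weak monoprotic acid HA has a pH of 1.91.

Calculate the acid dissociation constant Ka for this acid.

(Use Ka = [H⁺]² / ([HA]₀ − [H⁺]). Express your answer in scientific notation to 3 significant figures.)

[H⁺] = 10^(−pH) = 10^(−1.91) = 1.230e-02 M. For HA ⇌ H⁺ + A⁻, Ka = [H⁺][A⁻]/[HA] = [H⁺]² / ([HA]₀ − [H⁺]) = (1.230e-02)² / (0.279 − 1.230e-02) = 5.68e-04.

K_a = 5.68e-04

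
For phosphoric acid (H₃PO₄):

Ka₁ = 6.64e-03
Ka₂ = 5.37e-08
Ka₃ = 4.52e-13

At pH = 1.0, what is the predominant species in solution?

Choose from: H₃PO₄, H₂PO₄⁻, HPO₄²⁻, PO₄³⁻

pKa₁ = 2.18, pKa₂ = 7.27, pKa₃ = 12.34. For a polyprotic acid the predominant species crosses at each pKa: below pKa_n the protonated form dominates, above it the deprotonated form does. At pH = 1.0, the predominant species is H₃PO₄.

H₃PO₄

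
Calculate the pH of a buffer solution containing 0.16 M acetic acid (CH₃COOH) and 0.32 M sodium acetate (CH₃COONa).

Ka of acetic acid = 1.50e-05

pKa = -log(1.50e-05) = 4.82. pH = pKa + log([A⁻]/[HA]) = 4.82 + log(0.32/0.16)

pH = 5.12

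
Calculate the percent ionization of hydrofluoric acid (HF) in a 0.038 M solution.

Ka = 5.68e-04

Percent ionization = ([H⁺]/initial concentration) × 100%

Using Ka equilibrium: x² + Ka×x - Ka×C = 0. Solving: [H⁺] = 4.3705e-03. Percent = (4.3705e-03/0.038) × 100

Percent ionization = 11.5%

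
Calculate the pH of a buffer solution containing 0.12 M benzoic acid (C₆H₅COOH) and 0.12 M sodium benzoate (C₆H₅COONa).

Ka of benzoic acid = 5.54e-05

pKa = -log(5.54e-05) = 4.26. pH = pKa + log([A⁻]/[HA]) = 4.26 + log(0.12/0.12)

pH = 4.26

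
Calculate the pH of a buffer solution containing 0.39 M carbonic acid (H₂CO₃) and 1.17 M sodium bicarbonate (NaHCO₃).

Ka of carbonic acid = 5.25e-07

pKa = -log(5.25e-07) = 6.28. pH = pKa + log([A⁻]/[HA]) = 6.28 + log(1.17/0.39)

pH = 6.76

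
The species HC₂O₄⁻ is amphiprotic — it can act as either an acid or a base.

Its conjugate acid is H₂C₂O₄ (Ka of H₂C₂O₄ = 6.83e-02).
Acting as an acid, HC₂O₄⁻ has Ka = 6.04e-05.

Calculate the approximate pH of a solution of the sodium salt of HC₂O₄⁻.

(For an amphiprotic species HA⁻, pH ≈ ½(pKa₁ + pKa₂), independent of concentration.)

pKa₁ = -log(6.83e-02) = 1.17; pKa₂ = -log(6.04e-05) = 4.22. For an amphiprotic species, pH ≈ ½(pKa₁ + pKa₂) = ½(1.17 + 4.22) = 2.69.

pH = 2.69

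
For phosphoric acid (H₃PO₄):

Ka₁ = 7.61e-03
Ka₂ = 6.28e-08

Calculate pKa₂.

pKa₂ = -log(Ka₂) = -log(6.28e-08) = 7.20.

pK_{a2} = 7.20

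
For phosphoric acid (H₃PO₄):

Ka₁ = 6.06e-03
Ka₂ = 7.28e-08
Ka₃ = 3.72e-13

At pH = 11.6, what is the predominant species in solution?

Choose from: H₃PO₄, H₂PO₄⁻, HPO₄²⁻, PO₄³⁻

pKa₁ = 2.22, pKa₂ = 7.14, pKa₃ = 12.43. For a polyprotic acid the predominant species crosses at each pKa: below pKa_n the protonated form dominates, above it the deprotonated form does. At pH = 11.6, the predominant species is HPO₄²⁻.

HPO₄²⁻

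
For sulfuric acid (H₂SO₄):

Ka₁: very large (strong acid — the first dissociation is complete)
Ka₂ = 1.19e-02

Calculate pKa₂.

pKa₂ = -log(Ka₂) = -log(1.19e-02) = 1.92.

pK_{a2} = 1.92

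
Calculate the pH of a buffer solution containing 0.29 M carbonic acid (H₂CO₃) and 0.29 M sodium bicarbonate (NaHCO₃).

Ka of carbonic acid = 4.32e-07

pKa = -log(4.32e-07) = 6.36. pH = pKa + log([A⁻]/[HA]) = 6.36 + log(0.29/0.29)

pH = 6.36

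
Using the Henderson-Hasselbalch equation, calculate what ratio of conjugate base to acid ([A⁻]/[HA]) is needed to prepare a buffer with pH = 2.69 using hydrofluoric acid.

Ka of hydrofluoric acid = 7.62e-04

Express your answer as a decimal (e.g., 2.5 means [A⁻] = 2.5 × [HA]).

pKa = -log(7.62e-04) = 3.1180. pH = pKa + log([A⁻]/[HA]), so log([A⁻]/[HA]) = pH − pKa = 2.69 − 3.1180 = -0.4280. [A⁻]/[HA] = 10^(-0.4280) = 0.373

[A⁻]/[HA] = 0.373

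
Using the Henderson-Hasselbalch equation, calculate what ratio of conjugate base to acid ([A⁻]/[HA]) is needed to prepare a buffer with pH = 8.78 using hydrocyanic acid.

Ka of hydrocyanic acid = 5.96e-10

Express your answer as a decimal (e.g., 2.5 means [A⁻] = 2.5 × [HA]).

pKa = -log(5.96e-10) = 9.2248. pH = pKa + log([A⁻]/[HA]), so log([A⁻]/[HA]) = pH − pKa = 8.78 − 9.2248 = -0.4448. [A⁻]/[HA] = 10^(-0.4448) = 0.359

[A⁻]/[HA] = 0.359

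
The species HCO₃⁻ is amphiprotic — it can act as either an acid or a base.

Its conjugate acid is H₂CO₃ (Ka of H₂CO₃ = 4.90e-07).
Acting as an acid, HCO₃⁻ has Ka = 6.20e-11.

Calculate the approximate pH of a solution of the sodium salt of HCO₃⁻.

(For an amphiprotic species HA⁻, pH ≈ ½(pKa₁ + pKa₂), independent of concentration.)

pKa₁ = -log(4.90e-07) = 6.31; pKa₂ = -log(6.20e-11) = 10.21. For an amphiprotic species, pH ≈ ½(pKa₁ + pKa₂) = ½(6.31 + 10.21) = 8.26.

pH = 8.26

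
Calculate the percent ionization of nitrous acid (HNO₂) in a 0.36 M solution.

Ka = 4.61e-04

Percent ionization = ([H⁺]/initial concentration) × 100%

Using Ka equilibrium: x² + Ka×x - Ka×C = 0. Solving: [H⁺] = 1.2654e-02. Percent = (1.2654e-02/0.36) × 100

Percent ionization = 3.52%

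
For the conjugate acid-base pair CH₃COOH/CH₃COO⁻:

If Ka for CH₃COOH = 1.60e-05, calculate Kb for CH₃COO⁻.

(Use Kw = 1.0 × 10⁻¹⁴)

For a conjugate pair Ka × Kb = Kw, so Kb = Kw/Ka = 1.0 × 10⁻¹⁴ / 1.60e-05 = 6.25e-10.

K_b = 6.25e-10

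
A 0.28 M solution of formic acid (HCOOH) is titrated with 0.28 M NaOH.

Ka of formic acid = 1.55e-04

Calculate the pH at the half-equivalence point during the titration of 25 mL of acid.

At half-equivalence [HA] = [A⁻], so Henderson-Hasselbalch gives pH = pKa = -log(1.55e-04) = 3.81.

pH = pKa = 3.81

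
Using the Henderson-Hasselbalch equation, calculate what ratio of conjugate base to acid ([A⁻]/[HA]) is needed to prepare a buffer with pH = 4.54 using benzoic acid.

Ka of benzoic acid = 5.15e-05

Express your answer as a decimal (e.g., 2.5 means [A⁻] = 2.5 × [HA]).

pKa = -log(5.15e-05) = 4.2882. pH = pKa + log([A⁻]/[HA]), so log([A⁻]/[HA]) = pH − pKa = 4.54 − 4.2882 = 0.2518. [A⁻]/[HA] = 10^(0.2518) = 1.79

[A⁻]/[HA] = 1.79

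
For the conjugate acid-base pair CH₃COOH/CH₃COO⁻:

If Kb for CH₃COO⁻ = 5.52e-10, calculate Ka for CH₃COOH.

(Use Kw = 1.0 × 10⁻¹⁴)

For a conjugate pair Ka × Kb = Kw, so Ka = Kw/Kb = 1.0 × 10⁻¹⁴ / 5.52e-10 = 1.81e-05.

K_a = 1.81e-05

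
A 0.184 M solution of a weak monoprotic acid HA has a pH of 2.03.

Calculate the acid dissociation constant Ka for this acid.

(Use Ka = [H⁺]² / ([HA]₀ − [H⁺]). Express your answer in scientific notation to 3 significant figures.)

[H⁺] = 10^(−pH) = 10^(−2.03) = 9.333e-03 M. For HA ⇌ H⁺ + A⁻, Ka = [H⁺][A⁻]/[HA] = [H⁺]² / ([HA]₀ − [H⁺]) = (9.333e-03)² / (0.184 − 9.333e-03) = 4.99e-04.

K_a = 4.99e-04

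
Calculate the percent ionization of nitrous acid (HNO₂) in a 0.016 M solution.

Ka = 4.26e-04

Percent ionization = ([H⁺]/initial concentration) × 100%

Using Ka equilibrium: x² + Ka×x - Ka×C = 0. Solving: [H⁺] = 2.4064e-03. Percent = (2.4064e-03/0.016) × 100

Percent ionization = 15%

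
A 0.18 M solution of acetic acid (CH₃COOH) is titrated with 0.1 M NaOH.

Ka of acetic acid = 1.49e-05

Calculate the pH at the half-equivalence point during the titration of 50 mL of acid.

At half-equivalence [HA] = [A⁻], so Henderson-Hasselbalch gives pH = pKa = -log(1.49e-05) = 4.83.

pH = pKa = 4.83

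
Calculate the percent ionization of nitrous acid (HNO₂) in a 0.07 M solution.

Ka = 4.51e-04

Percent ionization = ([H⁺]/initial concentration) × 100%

Using Ka equilibrium: x² + Ka×x - Ka×C = 0. Solving: [H⁺] = 5.3977e-03. Percent = (5.3977e-03/0.07) × 100

Percent ionization = 7.71%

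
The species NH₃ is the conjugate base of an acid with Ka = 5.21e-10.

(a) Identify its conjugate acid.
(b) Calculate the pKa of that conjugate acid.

(a) The conjugate acid is formed by adding one H⁺ to NH₃, giving NH₄⁺. (b) pKa = -log(Ka) = -log(5.21e-10) = 9.28.

Conjugate acid: NH₄⁺; pK_a = 9.28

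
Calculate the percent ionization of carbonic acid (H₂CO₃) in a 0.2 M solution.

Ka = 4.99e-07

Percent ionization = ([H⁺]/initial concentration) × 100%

Using Ka equilibrium: x² + Ka×x - Ka×C = 0. Solving: [H⁺] = 3.1566e-04. Percent = (3.1566e-04/0.2) × 100

Percent ionization = 0.158%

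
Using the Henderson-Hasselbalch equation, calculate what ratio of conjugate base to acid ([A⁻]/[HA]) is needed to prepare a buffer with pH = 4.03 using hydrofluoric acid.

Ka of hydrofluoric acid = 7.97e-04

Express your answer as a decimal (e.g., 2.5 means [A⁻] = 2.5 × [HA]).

pKa = -log(7.97e-04) = 3.0985. pH = pKa + log([A⁻]/[HA]), so log([A⁻]/[HA]) = pH − pKa = 4.03 − 3.0985 = 0.9315. [A⁻]/[HA] = 10^(0.9315) = 8.54

[A⁻]/[HA] = 8.54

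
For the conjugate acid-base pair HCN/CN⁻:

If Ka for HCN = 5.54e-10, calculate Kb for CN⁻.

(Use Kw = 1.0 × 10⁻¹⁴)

For a conjugate pair Ka × Kb = Kw, so Kb = Kw/Ka = 1.0 × 10⁻¹⁴ / 5.54e-10 = 1.81e-05.

K_b = 1.81e-05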